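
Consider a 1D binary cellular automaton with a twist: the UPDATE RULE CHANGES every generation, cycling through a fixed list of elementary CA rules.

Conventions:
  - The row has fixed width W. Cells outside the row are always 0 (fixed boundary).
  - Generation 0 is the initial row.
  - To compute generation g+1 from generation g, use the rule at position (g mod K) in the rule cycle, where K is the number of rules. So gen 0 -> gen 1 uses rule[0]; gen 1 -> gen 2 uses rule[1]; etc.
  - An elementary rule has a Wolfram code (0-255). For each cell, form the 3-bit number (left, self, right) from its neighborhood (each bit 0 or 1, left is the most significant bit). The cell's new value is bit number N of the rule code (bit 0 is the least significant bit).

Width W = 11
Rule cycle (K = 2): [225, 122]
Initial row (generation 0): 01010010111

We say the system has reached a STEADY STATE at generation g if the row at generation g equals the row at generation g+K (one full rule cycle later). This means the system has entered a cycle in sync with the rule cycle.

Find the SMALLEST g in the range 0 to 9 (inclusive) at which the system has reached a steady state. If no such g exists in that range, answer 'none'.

Gen 0: 01010010111
Gen 1 (rule 225): 00100001011
Gen 2 (rule 122): 01010010111
Gen 3 (rule 225): 00100001011
Gen 4 (rule 122): 01010010111
Gen 5 (rule 225): 00100001011
Gen 6 (rule 122): 01010010111
Gen 7 (rule 225): 00100001011
Gen 8 (rule 122): 01010010111
Gen 9 (rule 225): 00100001011
Gen 10 (rule 122): 01010010111
Gen 11 (rule 225): 00100001011

Answer: 0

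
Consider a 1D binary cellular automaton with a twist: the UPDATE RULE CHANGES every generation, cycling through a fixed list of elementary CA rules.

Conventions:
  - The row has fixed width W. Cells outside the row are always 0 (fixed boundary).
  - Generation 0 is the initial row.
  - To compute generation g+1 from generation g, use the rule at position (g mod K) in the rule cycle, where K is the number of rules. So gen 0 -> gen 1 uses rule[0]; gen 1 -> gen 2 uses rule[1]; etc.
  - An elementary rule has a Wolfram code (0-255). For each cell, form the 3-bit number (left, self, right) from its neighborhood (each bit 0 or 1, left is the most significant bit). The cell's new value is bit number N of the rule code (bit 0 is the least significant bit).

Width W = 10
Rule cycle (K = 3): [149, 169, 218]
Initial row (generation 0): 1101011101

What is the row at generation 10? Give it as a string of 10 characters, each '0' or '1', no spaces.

Gen 0: 1101011101
Gen 1 (rule 149): 0001001001
Gen 2 (rule 169): 1100000000
Gen 3 (rule 218): 1110000000
Gen 4 (rule 149): 0101111111
Gen 5 (rule 169): 0011111110
Gen 6 (rule 218): 0111111111
Gen 7 (rule 149): 0011111110
Gen 8 (rule 169): 1011111100
Gen 9 (rule 218): 0011111110
Gen 10 (rule 149): 1001111101

Answer: 1001111101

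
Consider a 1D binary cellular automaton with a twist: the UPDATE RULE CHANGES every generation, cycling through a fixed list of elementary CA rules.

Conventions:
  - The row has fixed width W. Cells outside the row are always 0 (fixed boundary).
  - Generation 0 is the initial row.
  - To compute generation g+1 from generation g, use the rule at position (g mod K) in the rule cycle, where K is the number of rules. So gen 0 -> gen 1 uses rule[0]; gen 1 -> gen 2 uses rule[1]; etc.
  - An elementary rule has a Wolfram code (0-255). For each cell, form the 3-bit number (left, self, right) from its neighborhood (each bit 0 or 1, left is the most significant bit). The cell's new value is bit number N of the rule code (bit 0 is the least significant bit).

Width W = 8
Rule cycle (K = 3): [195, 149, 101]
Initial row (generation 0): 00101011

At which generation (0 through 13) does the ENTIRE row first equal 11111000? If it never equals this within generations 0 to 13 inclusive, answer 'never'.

Answer: never

Derivation:
Gen 0: 00101011
Gen 1 (rule 195): 11000001
Gen 2 (rule 149): 00111101
Gen 3 (rule 101): 10000111
Gen 4 (rule 195): 00111011
Gen 5 (rule 149): 10010000
Gen 6 (rule 101): 10010111
Gen 7 (rule 195): 00100011
Gen 8 (rule 149): 10111000
Gen 9 (rule 101): 11001011
Gen 10 (rule 195): 01010001
Gen 11 (rule 149): 01011101
Gen 12 (rule 101): 01100111
Gen 13 (rule 195): 10101011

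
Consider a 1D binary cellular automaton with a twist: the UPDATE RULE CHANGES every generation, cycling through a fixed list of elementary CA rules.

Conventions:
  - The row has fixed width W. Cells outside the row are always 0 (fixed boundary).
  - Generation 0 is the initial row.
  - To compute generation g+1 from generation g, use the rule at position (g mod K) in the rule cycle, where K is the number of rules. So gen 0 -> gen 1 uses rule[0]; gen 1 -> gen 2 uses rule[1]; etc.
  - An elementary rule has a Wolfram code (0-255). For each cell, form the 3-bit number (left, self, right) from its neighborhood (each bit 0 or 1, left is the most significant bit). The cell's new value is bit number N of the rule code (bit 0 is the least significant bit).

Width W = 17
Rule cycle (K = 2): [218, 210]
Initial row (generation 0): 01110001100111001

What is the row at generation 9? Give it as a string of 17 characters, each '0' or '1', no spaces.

Gen 0: 01110001100111001
Gen 1 (rule 218): 11111011111111110
Gen 2 (rule 210): 01111001111111111
Gen 3 (rule 218): 11111111111111111
Gen 4 (rule 210): 01111111111111111
Gen 5 (rule 218): 11111111111111111
Gen 6 (rule 210): 01111111111111111
Gen 7 (rule 218): 11111111111111111
Gen 8 (rule 210): 01111111111111111
Gen 9 (rule 218): 11111111111111111

Answer: 11111111111111111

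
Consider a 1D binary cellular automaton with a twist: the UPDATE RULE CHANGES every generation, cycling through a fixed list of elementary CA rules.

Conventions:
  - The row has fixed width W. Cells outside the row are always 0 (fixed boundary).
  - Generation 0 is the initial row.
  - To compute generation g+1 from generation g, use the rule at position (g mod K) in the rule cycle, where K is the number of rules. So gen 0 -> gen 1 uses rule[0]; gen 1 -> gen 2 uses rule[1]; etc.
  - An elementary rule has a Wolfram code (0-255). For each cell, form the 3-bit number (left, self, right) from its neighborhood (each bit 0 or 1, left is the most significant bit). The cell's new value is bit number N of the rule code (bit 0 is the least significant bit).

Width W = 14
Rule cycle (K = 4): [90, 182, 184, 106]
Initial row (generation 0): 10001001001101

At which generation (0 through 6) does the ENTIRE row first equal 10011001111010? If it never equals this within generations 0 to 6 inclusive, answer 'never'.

Answer: 4

Derivation:
Gen 0: 10001001001101
Gen 1 (rule 90): 01010110111100
Gen 2 (rule 182): 11111001011010
Gen 3 (rule 184): 11110100110101
Gen 4 (rule 106): 10011001111010
Gen 5 (rule 90): 01111111001001
Gen 6 (rule 182): 10111110111111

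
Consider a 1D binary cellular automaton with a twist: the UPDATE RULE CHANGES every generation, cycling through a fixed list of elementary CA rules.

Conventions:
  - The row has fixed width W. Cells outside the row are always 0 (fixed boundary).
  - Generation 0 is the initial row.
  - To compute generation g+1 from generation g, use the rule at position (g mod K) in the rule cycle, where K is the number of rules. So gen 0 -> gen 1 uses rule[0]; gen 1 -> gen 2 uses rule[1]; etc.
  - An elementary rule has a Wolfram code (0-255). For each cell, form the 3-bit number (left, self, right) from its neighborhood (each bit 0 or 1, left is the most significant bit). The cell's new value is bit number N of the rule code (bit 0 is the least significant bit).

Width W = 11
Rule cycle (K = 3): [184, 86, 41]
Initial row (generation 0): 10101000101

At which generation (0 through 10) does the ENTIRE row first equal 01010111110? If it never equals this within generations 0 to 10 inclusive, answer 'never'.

Gen 0: 10101000101
Gen 1 (rule 184): 01010100010
Gen 2 (rule 86): 11010110111
Gen 3 (rule 41): 10101101100
Gen 4 (rule 184): 01011011010
Gen 5 (rule 86): 11001001011
Gen 6 (rule 41): 10000000110
Gen 7 (rule 184): 01000000101
Gen 8 (rule 86): 11100001101
Gen 9 (rule 41): 10001101010
Gen 10 (rule 184): 01001010101

Answer: never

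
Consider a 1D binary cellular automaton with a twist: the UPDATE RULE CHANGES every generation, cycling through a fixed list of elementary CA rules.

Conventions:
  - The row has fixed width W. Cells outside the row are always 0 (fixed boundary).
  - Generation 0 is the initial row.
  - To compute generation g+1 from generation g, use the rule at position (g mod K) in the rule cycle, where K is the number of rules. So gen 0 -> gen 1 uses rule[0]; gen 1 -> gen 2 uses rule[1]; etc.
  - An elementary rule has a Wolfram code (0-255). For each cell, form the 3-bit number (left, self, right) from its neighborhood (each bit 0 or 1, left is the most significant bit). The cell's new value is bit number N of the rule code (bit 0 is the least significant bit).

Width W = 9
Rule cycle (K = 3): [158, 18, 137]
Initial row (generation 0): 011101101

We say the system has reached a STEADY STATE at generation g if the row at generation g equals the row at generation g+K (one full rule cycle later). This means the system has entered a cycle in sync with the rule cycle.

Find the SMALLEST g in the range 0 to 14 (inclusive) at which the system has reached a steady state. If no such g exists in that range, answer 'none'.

Gen 0: 011101101
Gen 1 (rule 158): 111001001
Gen 2 (rule 18): 000110110
Gen 3 (rule 137): 110100100
Gen 4 (rule 158): 100111110
Gen 5 (rule 18): 011000001
Gen 6 (rule 137): 010011100
Gen 7 (rule 158): 111111010
Gen 8 (rule 18): 000000001
Gen 9 (rule 137): 111111100
Gen 10 (rule 158): 111111010
Gen 11 (rule 18): 000000001
Gen 12 (rule 137): 111111100
Gen 13 (rule 158): 111111010
Gen 14 (rule 18): 000000001
Gen 15 (rule 137): 111111100
Gen 16 (rule 158): 111111010
Gen 17 (rule 18): 000000001

Answer: 7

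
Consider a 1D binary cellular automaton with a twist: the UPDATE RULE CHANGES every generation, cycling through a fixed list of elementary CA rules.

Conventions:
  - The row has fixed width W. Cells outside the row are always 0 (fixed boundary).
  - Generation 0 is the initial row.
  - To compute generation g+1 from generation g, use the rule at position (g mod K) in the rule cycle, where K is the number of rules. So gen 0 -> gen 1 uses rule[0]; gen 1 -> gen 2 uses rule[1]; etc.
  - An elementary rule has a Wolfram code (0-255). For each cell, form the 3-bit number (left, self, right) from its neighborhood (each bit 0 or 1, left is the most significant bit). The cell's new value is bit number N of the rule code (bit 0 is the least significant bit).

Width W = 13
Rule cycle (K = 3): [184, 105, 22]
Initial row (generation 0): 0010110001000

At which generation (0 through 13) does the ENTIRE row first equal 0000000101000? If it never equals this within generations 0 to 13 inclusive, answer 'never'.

Answer: 10

Derivation:
Gen 0: 0010110001000
Gen 1 (rule 184): 0001101000100
Gen 2 (rule 105): 1101110010001
Gen 3 (rule 22): 0000001111011
Gen 4 (rule 184): 0000001110110
Gen 5 (rule 105): 1111101011110
Gen 6 (rule 22): 0000001000001
Gen 7 (rule 184): 0000000100000
Gen 8 (rule 105): 1111110001111
Gen 9 (rule 22): 0000001010000
Gen 10 (rule 184): 0000000101000
Gen 11 (rule 105): 1111110010011
Gen 12 (rule 22): 0000001111100
Gen 13 (rule 184): 0000001111010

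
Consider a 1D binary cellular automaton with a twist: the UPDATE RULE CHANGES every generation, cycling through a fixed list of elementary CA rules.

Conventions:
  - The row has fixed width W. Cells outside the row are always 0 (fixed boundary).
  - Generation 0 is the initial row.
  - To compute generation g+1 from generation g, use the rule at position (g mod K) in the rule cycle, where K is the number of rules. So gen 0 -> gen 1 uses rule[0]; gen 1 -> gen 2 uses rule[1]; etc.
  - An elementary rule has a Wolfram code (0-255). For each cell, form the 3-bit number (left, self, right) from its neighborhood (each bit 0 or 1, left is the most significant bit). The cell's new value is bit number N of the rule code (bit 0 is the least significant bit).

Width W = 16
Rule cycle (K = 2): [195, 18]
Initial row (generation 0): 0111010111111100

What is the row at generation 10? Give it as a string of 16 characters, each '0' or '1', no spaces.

Answer: 0000000000000000

Derivation:
Gen 0: 0111010111111100
Gen 1 (rule 195): 1011000011111101
Gen 2 (rule 18): 0000100100000000
Gen 3 (rule 195): 1111001001111111
Gen 4 (rule 18): 0000110110000000
Gen 5 (rule 195): 1111010010111111
Gen 6 (rule 18): 0000001100000000
Gen 7 (rule 195): 1111110101111111
Gen 8 (rule 18): 0000000000000000
Gen 9 (rule 195): 1111111111111111
Gen 10 (rule 18): 0000000000000000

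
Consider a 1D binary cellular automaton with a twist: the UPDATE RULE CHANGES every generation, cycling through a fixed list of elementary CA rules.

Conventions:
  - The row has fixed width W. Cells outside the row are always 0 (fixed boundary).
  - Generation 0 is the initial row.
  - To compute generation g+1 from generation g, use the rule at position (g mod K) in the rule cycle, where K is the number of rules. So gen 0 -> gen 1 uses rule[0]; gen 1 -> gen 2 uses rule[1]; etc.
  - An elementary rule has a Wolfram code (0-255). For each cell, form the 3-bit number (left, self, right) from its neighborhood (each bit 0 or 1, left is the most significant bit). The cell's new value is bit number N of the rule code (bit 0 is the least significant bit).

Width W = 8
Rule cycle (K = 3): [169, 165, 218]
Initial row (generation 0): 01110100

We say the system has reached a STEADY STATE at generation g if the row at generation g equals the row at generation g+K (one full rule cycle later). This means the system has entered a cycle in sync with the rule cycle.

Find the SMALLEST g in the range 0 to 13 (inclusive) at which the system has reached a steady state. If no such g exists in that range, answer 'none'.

Gen 0: 01110100
Gen 1 (rule 169): 01101001
Gen 2 (rule 165): 00011001
Gen 3 (rule 218): 00111110
Gen 4 (rule 169): 10111100
Gen 5 (rule 165): 11011001
Gen 6 (rule 218): 11011110
Gen 7 (rule 169): 10111100
Gen 8 (rule 165): 11011001
Gen 9 (rule 218): 11011110
Gen 10 (rule 169): 10111100
Gen 11 (rule 165): 11011001
Gen 12 (rule 218): 11011110
Gen 13 (rule 169): 10111100
Gen 14 (rule 165): 11011001
Gen 15 (rule 218): 11011110
Gen 16 (rule 169): 10111100

Answer: 4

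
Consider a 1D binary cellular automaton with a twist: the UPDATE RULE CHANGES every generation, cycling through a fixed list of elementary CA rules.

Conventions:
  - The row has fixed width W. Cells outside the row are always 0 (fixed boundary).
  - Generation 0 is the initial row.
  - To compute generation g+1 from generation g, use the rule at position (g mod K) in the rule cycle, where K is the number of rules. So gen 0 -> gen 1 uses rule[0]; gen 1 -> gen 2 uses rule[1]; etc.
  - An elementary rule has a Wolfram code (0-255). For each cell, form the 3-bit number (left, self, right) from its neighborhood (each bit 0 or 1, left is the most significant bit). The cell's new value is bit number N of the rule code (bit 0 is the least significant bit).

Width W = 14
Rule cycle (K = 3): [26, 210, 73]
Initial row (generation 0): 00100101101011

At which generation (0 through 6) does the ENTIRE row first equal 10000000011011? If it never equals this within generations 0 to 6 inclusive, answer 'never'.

Gen 0: 00100101101011
Gen 1 (rule 26): 01011001000010
Gen 2 (rule 210): 10001110100101
Gen 3 (rule 73): 00101010000000
Gen 4 (rule 26): 01000001000000
Gen 5 (rule 210): 10100010100000
Gen 6 (rule 73): 00001000001111

Answer: never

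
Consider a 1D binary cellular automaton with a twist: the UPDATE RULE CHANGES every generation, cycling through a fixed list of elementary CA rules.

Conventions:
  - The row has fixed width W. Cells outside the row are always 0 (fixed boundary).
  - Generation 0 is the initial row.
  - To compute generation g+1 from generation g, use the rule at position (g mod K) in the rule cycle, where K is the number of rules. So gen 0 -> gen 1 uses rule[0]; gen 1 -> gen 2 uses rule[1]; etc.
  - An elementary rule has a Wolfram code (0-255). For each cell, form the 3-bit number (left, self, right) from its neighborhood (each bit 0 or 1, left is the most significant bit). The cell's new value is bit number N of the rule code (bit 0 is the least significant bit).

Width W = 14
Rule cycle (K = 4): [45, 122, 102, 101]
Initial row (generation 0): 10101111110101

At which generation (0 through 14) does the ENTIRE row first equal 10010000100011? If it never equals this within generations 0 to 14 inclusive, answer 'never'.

Answer: 5

Derivation:
Gen 0: 10101111110101
Gen 1 (rule 45): 11111000001111
Gen 2 (rule 122): 10001100011001
Gen 3 (rule 102): 10010100101011
Gen 4 (rule 101): 10011100111101
Gen 5 (rule 45): 10010000100011
Gen 6 (rule 122): 01101001010111
Gen 7 (rule 102): 10111011111001
Gen 8 (rule 101): 11001100001001
Gen 9 (rule 45): 10001001101001
Gen 10 (rule 122): 01010111110110
Gen 11 (rule 102): 11111000011010
Gen 12 (rule 101): 00001011001110
Gen 13 (rule 45): 11101110001000
Gen 14 (rule 122): 10111011010100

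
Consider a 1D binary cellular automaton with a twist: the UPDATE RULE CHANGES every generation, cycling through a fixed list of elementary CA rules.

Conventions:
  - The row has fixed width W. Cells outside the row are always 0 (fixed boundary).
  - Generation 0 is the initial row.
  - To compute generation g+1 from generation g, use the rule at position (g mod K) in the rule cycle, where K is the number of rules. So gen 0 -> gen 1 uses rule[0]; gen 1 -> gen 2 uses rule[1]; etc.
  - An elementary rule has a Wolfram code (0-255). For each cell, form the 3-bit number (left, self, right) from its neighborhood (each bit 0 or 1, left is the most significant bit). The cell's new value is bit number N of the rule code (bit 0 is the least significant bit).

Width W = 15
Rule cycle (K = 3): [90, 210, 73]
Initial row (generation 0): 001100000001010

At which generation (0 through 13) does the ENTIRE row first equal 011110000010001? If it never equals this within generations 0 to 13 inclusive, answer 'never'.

Answer: 1

Derivation:
Gen 0: 001100000001010
Gen 1 (rule 90): 011110000010001
Gen 2 (rule 210): 101111000101010
Gen 3 (rule 73): 001001010000000
Gen 4 (rule 90): 010110001000000
Gen 5 (rule 210): 100011010100000
Gen 6 (rule 73): 001011000001111
Gen 7 (rule 90): 010011100011001
Gen 8 (rule 210): 101101110101110
Gen 9 (rule 73): 001101010001010
Gen 10 (rule 90): 011100001010001
Gen 11 (rule 210): 101110010001010
Gen 12 (rule 73): 001010000100000
Gen 13 (rule 90): 010001001010000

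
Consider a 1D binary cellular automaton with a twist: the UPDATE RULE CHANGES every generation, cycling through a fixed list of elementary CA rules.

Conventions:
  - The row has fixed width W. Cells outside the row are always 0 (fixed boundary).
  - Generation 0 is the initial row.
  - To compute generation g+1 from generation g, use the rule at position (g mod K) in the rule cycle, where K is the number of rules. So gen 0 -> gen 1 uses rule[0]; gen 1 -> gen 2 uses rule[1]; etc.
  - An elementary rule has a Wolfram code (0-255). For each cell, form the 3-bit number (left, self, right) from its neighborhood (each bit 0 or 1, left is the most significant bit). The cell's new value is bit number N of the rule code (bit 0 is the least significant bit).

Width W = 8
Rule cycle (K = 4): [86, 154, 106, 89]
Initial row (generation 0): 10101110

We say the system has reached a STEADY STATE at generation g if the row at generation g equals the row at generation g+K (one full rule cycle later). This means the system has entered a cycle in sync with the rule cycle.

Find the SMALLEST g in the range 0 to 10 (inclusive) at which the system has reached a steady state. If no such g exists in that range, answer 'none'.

Gen 0: 10101110
Gen 1 (rule 86): 10100011
Gen 2 (rule 154): 00010110
Gen 3 (rule 106): 00101110
Gen 4 (rule 89): 10001011
Gen 5 (rule 86): 11011001
Gen 6 (rule 154): 10010110
Gen 7 (rule 106): 00101110
Gen 8 (rule 89): 10001011
Gen 9 (rule 86): 11011001
Gen 10 (rule 154): 10010110
Gen 11 (rule 106): 00101110
Gen 12 (rule 89): 10001011
Gen 13 (rule 86): 11011001
Gen 14 (rule 154): 10010110

Answer: 3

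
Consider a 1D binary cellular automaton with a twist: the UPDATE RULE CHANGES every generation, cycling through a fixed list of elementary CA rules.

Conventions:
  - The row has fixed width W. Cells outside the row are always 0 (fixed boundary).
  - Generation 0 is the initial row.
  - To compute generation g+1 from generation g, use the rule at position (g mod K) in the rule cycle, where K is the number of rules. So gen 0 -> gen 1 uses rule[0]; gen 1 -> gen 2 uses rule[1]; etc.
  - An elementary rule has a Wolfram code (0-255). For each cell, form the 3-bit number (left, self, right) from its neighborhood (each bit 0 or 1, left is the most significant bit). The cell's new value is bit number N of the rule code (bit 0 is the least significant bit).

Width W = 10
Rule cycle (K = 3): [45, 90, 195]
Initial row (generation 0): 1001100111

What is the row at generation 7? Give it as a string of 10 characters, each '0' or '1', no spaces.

Answer: 1111101000

Derivation:
Gen 0: 1001100111
Gen 1 (rule 45): 1001000100
Gen 2 (rule 90): 0110101010
Gen 3 (rule 195): 1010000000
Gen 4 (rule 45): 1110111111
Gen 5 (rule 90): 1010100001
Gen 6 (rule 195): 0000001110
Gen 7 (rule 45): 1111101000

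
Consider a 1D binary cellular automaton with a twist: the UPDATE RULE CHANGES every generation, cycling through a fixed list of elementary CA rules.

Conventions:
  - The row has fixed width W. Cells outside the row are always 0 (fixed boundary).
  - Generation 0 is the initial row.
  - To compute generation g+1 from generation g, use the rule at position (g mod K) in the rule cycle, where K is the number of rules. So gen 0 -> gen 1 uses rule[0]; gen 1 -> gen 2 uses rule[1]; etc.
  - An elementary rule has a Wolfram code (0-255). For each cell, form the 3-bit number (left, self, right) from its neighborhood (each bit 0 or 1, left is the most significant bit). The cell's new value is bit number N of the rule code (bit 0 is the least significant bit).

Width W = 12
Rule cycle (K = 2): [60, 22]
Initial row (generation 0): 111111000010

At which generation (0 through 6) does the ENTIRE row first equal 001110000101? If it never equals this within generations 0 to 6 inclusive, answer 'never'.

Gen 0: 111111000010
Gen 1 (rule 60): 100000100011
Gen 2 (rule 22): 110001110100
Gen 3 (rule 60): 101001001110
Gen 4 (rule 22): 101111110001
Gen 5 (rule 60): 111000001001
Gen 6 (rule 22): 000100011111

Answer: never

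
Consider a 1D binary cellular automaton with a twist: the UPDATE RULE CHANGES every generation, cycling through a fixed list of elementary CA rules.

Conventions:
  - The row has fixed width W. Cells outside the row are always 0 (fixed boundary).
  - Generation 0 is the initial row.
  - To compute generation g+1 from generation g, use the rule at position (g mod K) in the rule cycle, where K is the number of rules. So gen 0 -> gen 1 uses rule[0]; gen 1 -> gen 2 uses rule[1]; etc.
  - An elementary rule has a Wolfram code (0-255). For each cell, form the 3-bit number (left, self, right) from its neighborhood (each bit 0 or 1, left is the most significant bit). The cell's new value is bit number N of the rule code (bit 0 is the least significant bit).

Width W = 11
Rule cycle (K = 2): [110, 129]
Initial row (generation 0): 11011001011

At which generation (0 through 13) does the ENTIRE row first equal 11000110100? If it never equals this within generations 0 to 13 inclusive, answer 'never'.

Answer: never

Derivation:
Gen 0: 11011001011
Gen 1 (rule 110): 11111011111
Gen 2 (rule 129): 01110001110
Gen 3 (rule 110): 11010011010
Gen 4 (rule 129): 00000000000
Gen 5 (rule 110): 00000000000
Gen 6 (rule 129): 11111111111
Gen 7 (rule 110): 10000000001
Gen 8 (rule 129): 00111111100
Gen 9 (rule 110): 01100000100
Gen 10 (rule 129): 00001110001
Gen 11 (rule 110): 00011010011
Gen 12 (rule 129): 11000000000
Gen 13 (rule 110): 11000000000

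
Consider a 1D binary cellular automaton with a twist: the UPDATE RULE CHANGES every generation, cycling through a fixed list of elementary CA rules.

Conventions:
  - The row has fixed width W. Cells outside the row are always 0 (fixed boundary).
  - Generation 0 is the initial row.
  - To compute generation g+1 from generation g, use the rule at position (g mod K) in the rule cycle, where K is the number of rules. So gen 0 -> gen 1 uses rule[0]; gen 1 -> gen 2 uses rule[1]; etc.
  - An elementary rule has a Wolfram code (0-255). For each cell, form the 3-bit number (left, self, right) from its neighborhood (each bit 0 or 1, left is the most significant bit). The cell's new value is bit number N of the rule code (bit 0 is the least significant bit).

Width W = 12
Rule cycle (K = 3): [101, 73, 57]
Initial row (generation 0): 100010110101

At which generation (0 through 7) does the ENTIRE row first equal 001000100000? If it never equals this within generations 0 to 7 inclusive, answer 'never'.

Answer: never

Derivation:
Gen 0: 100010110101
Gen 1 (rule 101): 101011011111
Gen 2 (rule 73): 000011010001
Gen 3 (rule 57): 111010101100
Gen 4 (rule 101): 001111110101
Gen 5 (rule 73): 101000010000
Gen 6 (rule 57): 010111001111
Gen 7 (rule 101): 011001000001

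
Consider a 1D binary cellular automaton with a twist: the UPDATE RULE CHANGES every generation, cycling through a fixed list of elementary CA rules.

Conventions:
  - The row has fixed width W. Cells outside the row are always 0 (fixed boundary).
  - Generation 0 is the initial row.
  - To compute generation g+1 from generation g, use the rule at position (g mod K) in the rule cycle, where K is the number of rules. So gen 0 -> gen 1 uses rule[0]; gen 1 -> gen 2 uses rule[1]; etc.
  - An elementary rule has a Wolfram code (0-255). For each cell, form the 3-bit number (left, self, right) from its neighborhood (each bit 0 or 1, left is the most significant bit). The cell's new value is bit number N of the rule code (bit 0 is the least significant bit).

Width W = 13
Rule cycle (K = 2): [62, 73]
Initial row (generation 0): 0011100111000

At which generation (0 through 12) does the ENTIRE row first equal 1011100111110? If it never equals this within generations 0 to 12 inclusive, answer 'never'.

Gen 0: 0011100111000
Gen 1 (rule 62): 0110011100100
Gen 2 (rule 73): 0110010100001
Gen 3 (rule 62): 1101111110011
Gen 4 (rule 73): 1101000010011
Gen 5 (rule 62): 1011100111110
Gen 6 (rule 73): 0010100100010
Gen 7 (rule 62): 0111111110111
Gen 8 (rule 73): 0100000010101
Gen 9 (rule 62): 1110000111111
Gen 10 (rule 73): 1010110100001
Gen 11 (rule 62): 1111101110011
Gen 12 (rule 73): 1000101010011

Answer: 5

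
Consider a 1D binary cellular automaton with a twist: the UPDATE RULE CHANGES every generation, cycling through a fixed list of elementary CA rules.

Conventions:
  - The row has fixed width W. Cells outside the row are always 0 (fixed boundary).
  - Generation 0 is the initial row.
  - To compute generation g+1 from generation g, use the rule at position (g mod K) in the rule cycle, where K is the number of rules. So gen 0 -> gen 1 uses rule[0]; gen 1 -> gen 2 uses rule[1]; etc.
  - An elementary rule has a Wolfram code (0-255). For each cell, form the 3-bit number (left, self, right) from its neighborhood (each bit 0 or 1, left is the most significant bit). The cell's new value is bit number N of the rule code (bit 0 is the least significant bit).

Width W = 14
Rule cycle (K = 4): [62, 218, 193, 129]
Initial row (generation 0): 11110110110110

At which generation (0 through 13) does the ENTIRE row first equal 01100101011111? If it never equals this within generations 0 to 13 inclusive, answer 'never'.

Answer: never

Derivation:
Gen 0: 11110110110110
Gen 1 (rule 62): 10001101101101
Gen 2 (rule 218): 01011101101100
Gen 3 (rule 193): 00001100100101
Gen 4 (rule 129): 11100000000000
Gen 5 (rule 62): 10010000000000
Gen 6 (rule 218): 01101000000000
Gen 7 (rule 193): 00100011111111
Gen 8 (rule 129): 10001001111110
Gen 9 (rule 62): 11011111000001
Gen 10 (rule 218): 11011111100010
Gen 11 (rule 193): 01001111101000
Gen 12 (rule 129): 00000111000011
Gen 13 (rule 62): 00001100100110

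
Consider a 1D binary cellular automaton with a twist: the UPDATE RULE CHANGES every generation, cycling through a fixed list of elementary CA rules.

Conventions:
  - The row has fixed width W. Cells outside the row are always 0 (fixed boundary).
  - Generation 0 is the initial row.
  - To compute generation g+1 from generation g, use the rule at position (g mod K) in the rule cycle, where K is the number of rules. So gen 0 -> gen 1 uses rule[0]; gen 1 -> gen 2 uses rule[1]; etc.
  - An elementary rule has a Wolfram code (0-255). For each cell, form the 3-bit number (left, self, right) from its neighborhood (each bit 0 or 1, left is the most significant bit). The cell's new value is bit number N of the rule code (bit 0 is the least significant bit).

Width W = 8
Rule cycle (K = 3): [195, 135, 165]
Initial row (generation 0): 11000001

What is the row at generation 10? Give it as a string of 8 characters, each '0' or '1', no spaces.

Gen 0: 11000001
Gen 1 (rule 195): 01011110
Gen 2 (rule 135): 11001100
Gen 3 (rule 165): 00000001
Gen 4 (rule 195): 11111110
Gen 5 (rule 135): 01111100
Gen 6 (rule 165): 00111001
Gen 7 (rule 195): 11011010
Gen 8 (rule 135): 00000010
Gen 9 (rule 165): 11111010
Gen 10 (rule 195): 01111000

Answer: 01111000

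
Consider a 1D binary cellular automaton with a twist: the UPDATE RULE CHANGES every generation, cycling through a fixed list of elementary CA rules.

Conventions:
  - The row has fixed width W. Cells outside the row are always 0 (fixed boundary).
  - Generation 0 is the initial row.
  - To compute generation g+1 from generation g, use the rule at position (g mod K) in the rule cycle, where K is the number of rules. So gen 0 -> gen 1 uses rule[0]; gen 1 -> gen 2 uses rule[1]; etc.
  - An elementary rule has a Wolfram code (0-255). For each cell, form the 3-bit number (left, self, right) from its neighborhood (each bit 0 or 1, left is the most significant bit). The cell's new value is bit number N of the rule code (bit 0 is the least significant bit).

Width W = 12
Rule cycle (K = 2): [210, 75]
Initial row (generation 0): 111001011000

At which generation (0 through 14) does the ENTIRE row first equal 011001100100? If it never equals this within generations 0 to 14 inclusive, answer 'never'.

Answer: 13

Derivation:
Gen 0: 111001011000
Gen 1 (rule 210): 011110001100
Gen 2 (rule 75): 110010111101
Gen 3 (rule 210): 011100011100
Gen 4 (rule 75): 110101110101
Gen 5 (rule 210): 010000110000
Gen 6 (rule 75): 100111110111
Gen 7 (rule 210): 011011110011
Gen 8 (rule 75): 111010010111
Gen 9 (rule 210): 011001100011
Gen 10 (rule 75): 111011101111
Gen 11 (rule 210): 011001100111
Gen 12 (rule 75): 111011101101
Gen 13 (rule 210): 011001100100
Gen 14 (rule 75): 111011101001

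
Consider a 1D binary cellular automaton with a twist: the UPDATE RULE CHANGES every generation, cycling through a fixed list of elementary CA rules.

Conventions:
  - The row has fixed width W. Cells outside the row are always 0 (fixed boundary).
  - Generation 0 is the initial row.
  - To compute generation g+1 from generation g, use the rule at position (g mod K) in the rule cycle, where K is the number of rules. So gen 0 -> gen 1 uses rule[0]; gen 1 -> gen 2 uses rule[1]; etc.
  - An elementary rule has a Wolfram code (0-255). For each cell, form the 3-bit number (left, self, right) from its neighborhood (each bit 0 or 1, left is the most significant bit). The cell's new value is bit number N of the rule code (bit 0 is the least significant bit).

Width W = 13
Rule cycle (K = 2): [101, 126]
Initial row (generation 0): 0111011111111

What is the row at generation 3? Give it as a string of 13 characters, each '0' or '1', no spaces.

Gen 0: 0111011111111
Gen 1 (rule 101): 0001100000001
Gen 2 (rule 126): 0011110000011
Gen 3 (rule 101): 1000010111001

Answer: 1000010111001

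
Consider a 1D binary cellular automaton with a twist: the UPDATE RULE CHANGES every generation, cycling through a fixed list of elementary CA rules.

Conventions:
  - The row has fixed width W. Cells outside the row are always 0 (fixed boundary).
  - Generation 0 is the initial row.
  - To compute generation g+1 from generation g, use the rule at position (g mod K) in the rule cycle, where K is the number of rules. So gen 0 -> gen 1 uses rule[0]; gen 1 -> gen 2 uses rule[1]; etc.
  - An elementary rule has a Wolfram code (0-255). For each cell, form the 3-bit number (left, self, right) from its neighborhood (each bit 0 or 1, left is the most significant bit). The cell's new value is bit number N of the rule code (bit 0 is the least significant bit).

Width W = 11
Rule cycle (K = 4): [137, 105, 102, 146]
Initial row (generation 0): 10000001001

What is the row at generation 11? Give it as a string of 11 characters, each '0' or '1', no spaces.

Answer: 10010100101

Derivation:
Gen 0: 10000001001
Gen 1 (rule 137): 00111100000
Gen 2 (rule 105): 10100101111
Gen 3 (rule 102): 11101110001
Gen 4 (rule 146): 01000101010
Gen 5 (rule 137): 00010000000
Gen 6 (rule 105): 11000111111
Gen 7 (rule 102): 01001000001
Gen 8 (rule 146): 10110100010
Gen 9 (rule 137): 00100001000
Gen 10 (rule 105): 10001100011
Gen 11 (rule 102): 10010100101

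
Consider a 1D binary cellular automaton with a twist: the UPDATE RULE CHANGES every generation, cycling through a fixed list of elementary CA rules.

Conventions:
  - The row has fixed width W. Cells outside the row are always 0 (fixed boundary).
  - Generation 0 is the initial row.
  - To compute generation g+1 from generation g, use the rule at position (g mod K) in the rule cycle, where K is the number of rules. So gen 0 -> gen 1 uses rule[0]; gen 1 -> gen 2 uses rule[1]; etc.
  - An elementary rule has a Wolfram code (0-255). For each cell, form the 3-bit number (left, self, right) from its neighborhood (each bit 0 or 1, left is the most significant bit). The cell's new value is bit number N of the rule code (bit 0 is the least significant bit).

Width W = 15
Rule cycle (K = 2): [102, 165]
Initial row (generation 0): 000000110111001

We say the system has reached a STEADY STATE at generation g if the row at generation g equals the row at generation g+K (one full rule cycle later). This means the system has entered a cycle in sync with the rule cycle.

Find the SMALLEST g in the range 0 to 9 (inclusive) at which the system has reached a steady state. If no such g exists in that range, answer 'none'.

Gen 0: 000000110111001
Gen 1 (rule 102): 000001011001011
Gen 2 (rule 165): 111101100001100
Gen 3 (rule 102): 000110100010100
Gen 4 (rule 165): 110001101011101
Gen 5 (rule 102): 010010111100111
Gen 6 (rule 165): 010011011000010
Gen 7 (rule 102): 110101101000110
Gen 8 (rule 165): 001110011010000
Gen 9 (rule 102): 010010101110000
Gen 10 (rule 165): 010011110100111
Gen 11 (rule 102): 110100011101001

Answer: none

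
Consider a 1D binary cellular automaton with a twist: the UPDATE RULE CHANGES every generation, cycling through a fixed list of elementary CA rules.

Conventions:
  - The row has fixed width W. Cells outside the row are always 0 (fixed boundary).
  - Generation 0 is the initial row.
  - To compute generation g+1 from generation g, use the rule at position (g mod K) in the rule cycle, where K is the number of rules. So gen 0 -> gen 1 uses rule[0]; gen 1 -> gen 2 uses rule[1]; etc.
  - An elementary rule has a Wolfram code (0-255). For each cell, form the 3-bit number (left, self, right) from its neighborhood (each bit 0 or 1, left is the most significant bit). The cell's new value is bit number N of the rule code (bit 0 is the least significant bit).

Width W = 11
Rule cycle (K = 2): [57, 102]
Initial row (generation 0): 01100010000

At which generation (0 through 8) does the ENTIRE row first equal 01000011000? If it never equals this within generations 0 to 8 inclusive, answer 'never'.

Gen 0: 01100010000
Gen 1 (rule 57): 01011001111
Gen 2 (rule 102): 11101010001
Gen 3 (rule 57): 10010101100
Gen 4 (rule 102): 10111110100
Gen 5 (rule 57): 01100001011
Gen 6 (rule 102): 10100011101
Gen 7 (rule 57): 01011010010
Gen 8 (rule 102): 11101110110

Answer: never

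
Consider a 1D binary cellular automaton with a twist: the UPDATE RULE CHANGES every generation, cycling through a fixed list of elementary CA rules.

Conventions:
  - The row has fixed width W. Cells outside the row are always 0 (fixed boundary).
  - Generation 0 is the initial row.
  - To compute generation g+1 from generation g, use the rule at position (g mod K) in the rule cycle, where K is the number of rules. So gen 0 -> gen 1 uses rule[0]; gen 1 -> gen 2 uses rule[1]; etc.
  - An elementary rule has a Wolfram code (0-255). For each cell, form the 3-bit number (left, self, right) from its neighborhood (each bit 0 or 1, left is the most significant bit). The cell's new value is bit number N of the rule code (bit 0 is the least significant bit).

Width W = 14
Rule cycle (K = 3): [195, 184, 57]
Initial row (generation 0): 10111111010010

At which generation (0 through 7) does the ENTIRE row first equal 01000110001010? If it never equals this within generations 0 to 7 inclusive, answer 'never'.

Answer: 4

Derivation:
Gen 0: 10111111010010
Gen 1 (rule 195): 00011111000100
Gen 2 (rule 184): 00011110100010
Gen 3 (rule 57): 11010001011001
Gen 4 (rule 195): 01000110001010
Gen 5 (rule 184): 00100101000101
Gen 6 (rule 57): 10010010110010
Gen 7 (rule 195): 00100100010100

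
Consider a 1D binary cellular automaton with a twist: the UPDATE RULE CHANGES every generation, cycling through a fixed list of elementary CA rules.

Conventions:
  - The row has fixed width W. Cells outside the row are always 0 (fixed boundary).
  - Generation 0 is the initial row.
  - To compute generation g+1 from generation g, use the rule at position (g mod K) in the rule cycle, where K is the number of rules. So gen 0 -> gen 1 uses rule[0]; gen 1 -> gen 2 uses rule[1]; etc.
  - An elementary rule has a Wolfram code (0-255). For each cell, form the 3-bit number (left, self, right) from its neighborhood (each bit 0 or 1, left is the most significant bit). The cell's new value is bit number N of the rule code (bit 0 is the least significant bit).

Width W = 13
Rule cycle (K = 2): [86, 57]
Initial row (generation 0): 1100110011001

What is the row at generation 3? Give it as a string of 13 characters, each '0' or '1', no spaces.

Gen 0: 1100110011001
Gen 1 (rule 86): 0111011101111
Gen 2 (rule 57): 0100110011000
Gen 3 (rule 86): 1111011101100

Answer: 1111011101100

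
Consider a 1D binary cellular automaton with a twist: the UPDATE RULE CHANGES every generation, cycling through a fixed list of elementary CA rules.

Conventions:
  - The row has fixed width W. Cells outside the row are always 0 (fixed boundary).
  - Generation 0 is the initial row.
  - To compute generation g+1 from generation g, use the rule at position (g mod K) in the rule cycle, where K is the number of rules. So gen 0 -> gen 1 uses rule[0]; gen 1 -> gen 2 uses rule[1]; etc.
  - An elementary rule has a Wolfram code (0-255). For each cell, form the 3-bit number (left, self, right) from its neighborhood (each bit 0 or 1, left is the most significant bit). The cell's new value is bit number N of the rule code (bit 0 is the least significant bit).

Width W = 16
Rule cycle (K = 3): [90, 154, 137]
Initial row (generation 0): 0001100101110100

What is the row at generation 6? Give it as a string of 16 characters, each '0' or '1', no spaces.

Gen 0: 0001100101110100
Gen 1 (rule 90): 0011111001010010
Gen 2 (rule 154): 0111110110001101
Gen 3 (rule 137): 0111100100101000
Gen 4 (rule 90): 1100111011000100
Gen 5 (rule 154): 1011110010101010
Gen 6 (rule 137): 0011100000000000

Answer: 0011100000000000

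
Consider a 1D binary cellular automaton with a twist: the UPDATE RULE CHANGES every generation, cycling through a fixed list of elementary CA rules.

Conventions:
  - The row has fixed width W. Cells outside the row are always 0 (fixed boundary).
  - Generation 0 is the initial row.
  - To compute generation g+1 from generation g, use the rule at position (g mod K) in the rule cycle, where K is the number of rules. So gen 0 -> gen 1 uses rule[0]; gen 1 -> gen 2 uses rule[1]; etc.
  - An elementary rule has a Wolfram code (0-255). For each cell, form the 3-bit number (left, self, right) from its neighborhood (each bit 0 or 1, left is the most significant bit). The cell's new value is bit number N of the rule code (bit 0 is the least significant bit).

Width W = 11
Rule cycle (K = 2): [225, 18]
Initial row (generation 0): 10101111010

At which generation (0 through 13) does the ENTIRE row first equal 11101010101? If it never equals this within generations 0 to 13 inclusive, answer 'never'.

Answer: never

Derivation:
Gen 0: 10101111010
Gen 1 (rule 225): 01010111100
Gen 2 (rule 18): 10000000010
Gen 3 (rule 225): 00111111000
Gen 4 (rule 18): 01000000100
Gen 5 (rule 225): 00011110001
Gen 6 (rule 18): 00100001010
Gen 7 (rule 225): 10001100100
Gen 8 (rule 18): 01010011010
Gen 9 (rule 225): 00100001100
Gen 10 (rule 18): 01010010010
Gen 11 (rule 225): 00100000000
Gen 12 (rule 18): 01010000000
Gen 13 (rule 225): 00100111111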